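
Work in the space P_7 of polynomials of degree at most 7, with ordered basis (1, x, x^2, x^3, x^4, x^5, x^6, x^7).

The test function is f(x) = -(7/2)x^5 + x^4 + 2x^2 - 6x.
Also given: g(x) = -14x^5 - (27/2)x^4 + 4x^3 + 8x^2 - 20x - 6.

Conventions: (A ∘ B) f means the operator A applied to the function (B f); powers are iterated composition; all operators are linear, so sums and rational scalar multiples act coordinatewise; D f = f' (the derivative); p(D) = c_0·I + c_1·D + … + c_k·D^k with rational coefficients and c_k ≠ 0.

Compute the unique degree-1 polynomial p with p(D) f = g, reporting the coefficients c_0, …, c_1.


D^0 f = -(7/2)x^5 + x^4 + 2x^2 - 6x
D^1 f = -(35/2)x^4 + 4x^3 + 4x - 6
matching coefficients of g against c_0 f + c_1 Df + … from the top degree down determines the c_i
solution: c_0 = 4, c_1 = 1

c_0 = 4, c_1 = 1


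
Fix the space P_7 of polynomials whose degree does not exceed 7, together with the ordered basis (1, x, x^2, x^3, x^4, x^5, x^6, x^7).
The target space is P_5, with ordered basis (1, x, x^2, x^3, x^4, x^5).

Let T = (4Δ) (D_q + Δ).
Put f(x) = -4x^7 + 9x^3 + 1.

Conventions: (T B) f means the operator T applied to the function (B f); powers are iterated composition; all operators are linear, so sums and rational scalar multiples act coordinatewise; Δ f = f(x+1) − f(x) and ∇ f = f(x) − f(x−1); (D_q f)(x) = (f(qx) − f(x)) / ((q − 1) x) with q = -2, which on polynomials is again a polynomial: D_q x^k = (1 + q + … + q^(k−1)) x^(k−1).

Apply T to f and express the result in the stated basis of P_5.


g(x) = -4800x^5 - 13680x^4 - 21600x^3 - 20400x^2 - 10640x - 2380

D_q f = -172x^6 + 27x^2
Δ f = -28x^6 - 84x^5 - 140x^4 - 140x^3 - 57x^2 - x + 5
(D_q + Δ) f = -200x^6 - 84x^5 - 140x^4 - 140x^3 - 30x^2 - x + 5
Δ (D_q + Δ) f = -1200x^5 - 3420x^4 - 5400x^3 - 5100x^2 - 2660x - 595
(4Δ) (D_q + Δ) f = -4800x^5 - 13680x^4 - 21600x^3 - 20400x^2 - 10640x - 2380


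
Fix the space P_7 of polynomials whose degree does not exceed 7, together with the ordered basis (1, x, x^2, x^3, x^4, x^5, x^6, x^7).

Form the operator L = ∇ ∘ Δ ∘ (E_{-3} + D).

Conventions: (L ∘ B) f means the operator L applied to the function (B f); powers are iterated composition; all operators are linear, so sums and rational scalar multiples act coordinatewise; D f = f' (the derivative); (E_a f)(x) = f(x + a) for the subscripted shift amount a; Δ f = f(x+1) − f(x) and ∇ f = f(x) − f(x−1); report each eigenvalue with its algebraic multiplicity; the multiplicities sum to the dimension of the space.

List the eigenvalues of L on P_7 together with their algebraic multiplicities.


image of 1: 0
image of x: 0
image of x^2: 2
image of x^3: 6x - 12
image of x^4: 12x^2 - 48x + 110
image of x^5: 20x^3 - 120x^2 + 550x - 560
image of x^6: 30x^4 - 240x^3 + 1650x^2 - 3360x + 2702
image of x^7: 42x^5 - 420x^4 + 3850x^3 - 11760x^2 + 18914x - 12124
the matrix is upper triangular; its diagonal is (0, 0, 0, 0, 0, 0, 0, 0)
for a triangular matrix the eigenvalues are the diagonal entries, with algebraic multiplicity their repetition count

λ = 0 (multiplicity 8)


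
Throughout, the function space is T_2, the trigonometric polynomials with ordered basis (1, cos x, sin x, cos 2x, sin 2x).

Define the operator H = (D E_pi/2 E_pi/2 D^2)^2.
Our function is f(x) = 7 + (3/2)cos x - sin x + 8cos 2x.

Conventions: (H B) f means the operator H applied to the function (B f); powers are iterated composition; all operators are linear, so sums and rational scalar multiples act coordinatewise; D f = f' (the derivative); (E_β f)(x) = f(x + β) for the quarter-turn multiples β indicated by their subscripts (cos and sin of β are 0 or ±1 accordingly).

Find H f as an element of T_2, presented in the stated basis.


D f = -cos x - (3/2)sin x - 16sin 2x
D D f = -(3/2)cos x + sin x - 32cos 2x
E_pi/2 D^2 f = cos x + (3/2)sin x + 32cos 2x
E_pi/2 E_pi/2 D^2 f = (3/2)cos x - sin x - 32cos 2x
D E_pi/2 E_pi/2 D^2 f = -cos x - (3/2)sin x + 64sin 2x
D (D E_pi/2 E_pi/2 D^2) f = -(3/2)cos x + sin x + 128cos 2x
D D (D E_pi/2 E_pi/2 D^2) f = cos x + (3/2)sin x - 256sin 2x
E_pi/2 D^2 (D E_pi/2 E_pi/2 D^2) f = (3/2)cos x - sin x + 256sin 2x
E_pi/2 E_pi/2 D^2 (D E_pi/2 E_pi/2 D^2) f = -cos x - (3/2)sin x - 256sin 2x
D E_pi/2 E_pi/2 D^2 (D E_pi/2 E_pi/2 D^2) f = -(3/2)cos x + sin x - 512cos 2x

the image equals g(x) = -(3/2)cos x + sin x - 512cos 2x


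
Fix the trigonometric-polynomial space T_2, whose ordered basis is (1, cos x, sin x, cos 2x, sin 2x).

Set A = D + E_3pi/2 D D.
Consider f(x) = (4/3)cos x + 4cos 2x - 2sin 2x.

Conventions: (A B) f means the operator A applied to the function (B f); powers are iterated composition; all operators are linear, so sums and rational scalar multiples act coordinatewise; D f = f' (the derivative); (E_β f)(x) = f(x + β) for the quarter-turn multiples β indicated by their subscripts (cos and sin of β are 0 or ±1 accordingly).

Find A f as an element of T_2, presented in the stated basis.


D f = -(4/3)sin x - 4cos 2x - 8sin 2x
D f = -(4/3)sin x - 4cos 2x - 8sin 2x
D D f = -(4/3)cos x - 16cos 2x + 8sin 2x
E_3pi/2 D D f = -(4/3)sin x + 16cos 2x - 8sin 2x
(D + E_3pi/2 D D) f = -(8/3)sin x + 12cos 2x - 16sin 2x

the result is g(x) = -(8/3)sin x + 12cos 2x - 16sin 2x


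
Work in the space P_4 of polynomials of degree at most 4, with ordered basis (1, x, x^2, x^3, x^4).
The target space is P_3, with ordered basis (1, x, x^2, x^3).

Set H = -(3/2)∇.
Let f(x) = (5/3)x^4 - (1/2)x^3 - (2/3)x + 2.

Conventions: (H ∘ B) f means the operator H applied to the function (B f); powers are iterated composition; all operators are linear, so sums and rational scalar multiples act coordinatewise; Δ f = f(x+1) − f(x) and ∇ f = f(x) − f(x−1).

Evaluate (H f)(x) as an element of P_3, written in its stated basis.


the result is g(x) = -10x^3 + (69/4)x^2 - (49/4)x + 17/4

∇ f = (20/3)x^3 - (23/2)x^2 + (49/6)x - 17/6
(-(3/2)∇) f = -10x^3 + (69/4)x^2 - (49/4)x + 17/4


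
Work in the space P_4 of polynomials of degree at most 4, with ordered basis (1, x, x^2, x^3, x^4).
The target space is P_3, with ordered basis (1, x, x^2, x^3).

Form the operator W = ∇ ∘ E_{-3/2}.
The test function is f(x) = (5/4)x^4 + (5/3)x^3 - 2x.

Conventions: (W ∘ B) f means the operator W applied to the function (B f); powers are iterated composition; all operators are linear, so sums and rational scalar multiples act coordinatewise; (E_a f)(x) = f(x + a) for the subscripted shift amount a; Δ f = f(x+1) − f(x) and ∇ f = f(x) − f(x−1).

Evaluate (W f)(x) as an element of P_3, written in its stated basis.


E_{-3/2} f = (5/4)x^4 - (35/6)x^3 + (75/8)x^2 - (61/8)x + 237/64
∇ E_{-3/2} f = 5x^3 - 25x^2 + (165/4)x - 289/12

the result is g(x) = 5x^3 - 25x^2 + (165/4)x - 289/12


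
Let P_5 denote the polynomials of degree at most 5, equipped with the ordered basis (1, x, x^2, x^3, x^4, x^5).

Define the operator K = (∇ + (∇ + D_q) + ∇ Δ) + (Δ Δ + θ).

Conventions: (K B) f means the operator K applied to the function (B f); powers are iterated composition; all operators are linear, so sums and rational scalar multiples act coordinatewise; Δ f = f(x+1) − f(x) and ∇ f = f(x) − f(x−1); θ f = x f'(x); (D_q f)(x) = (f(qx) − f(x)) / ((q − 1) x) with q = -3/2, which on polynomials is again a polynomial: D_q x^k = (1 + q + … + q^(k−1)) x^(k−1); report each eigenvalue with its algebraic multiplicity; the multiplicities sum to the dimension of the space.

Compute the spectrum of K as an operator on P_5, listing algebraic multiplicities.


image of 1: 0
image of x: x + 3
image of x^2: 2x^2 + (7/2)x + 2
image of x^3: 3x^3 + (31/4)x^2 + 6x + 8
image of x^4: 4x^4 + (51/8)x^3 + 12x^2 + 32x + 14
image of x^5: 5x^5 + (215/16)x^4 + 20x^3 + 80x^2 + 70x + 32
the matrix is upper triangular; its diagonal is (0, 1, 2, 3, 4, 5)
for a triangular matrix the eigenvalues are the diagonal entries, with algebraic multiplicity their repetition count

λ = 0 (multiplicity 1), λ = 1 (multiplicity 1), λ = 2 (multiplicity 1), λ = 3 (multiplicity 1), λ = 4 (multiplicity 1), λ = 5 (multiplicity 1)


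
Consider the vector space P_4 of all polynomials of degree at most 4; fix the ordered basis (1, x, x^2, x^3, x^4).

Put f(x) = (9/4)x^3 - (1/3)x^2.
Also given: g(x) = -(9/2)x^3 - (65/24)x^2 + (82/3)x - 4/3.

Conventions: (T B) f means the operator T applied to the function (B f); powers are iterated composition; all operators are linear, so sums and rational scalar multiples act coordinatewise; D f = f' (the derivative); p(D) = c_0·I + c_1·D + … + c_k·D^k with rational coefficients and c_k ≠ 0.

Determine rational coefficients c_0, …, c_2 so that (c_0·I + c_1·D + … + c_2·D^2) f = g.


D^0 f = (9/4)x^3 - (1/3)x^2
D^1 f = (27/4)x^2 - (2/3)x
D^2 f = (27/2)x - 2/3
matching coefficients of g against c_0 f + c_1 Df + … from the top degree down determines the c_i
solution: c_0 = -2, c_1 = -1/2, c_2 = 2

c_0 = -2, c_1 = -1/2, c_2 = 2


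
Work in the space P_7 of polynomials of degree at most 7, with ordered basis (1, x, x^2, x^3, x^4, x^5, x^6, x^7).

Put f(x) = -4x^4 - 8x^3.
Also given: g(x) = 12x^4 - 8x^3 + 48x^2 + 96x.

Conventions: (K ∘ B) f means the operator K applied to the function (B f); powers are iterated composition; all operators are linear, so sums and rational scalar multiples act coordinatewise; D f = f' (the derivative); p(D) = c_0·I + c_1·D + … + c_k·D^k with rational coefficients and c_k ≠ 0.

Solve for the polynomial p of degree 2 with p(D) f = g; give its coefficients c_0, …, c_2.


p(D) = -3·I + 2·D − 2·D^2, i.e. c_0 = -3, c_1 = 2, c_2 = -2

D^0 f = -4x^4 - 8x^3
D^1 f = -16x^3 - 24x^2
D^2 f = -48x^2 - 48x
matching coefficients of g against c_0 f + c_1 Df + … from the top degree down determines the c_i
solution: c_0 = -3, c_1 = 2, c_2 = -2


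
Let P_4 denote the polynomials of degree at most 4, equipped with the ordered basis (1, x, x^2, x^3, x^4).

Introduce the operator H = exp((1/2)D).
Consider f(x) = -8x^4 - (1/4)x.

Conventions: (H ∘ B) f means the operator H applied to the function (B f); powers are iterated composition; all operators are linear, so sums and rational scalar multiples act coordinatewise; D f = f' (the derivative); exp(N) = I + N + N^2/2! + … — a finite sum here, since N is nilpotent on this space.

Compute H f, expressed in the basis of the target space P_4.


the result is g(x) = -8x^4 - 16x^3 - 12x^2 - (17/4)x - 5/8

order-1 term: -16x^3 - 1/8
order-2 term: -12x^2
order-3 term: -4x
order-4 term: -1/2
the series for exp((1/2)D) f terminates at order 4
exp((1/2)D) f = -8x^4 - 16x^3 - 12x^2 - (17/4)x - 5/8


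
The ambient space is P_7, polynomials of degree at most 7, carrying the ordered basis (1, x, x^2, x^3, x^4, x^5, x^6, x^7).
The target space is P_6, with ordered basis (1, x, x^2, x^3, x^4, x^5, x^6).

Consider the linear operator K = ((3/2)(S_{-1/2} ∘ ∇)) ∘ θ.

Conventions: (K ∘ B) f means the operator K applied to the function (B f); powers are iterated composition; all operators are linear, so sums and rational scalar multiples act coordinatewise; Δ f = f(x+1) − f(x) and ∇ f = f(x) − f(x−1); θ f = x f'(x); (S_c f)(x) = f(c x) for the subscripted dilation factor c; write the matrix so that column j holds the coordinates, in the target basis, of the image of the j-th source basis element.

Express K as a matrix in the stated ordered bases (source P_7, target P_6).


image of 1: 0
image of x: 3/2
image of x^2: -3x - 3
image of x^3: (27/8)x^2 + (27/4)x + 9/2
image of x^4: -3x^3 - 9x^2 - 12x - 6
image of x^5: (75/32)x^4 + (75/8)x^3 + (75/4)x^2 + (75/4)x + 15/2
image of x^6: -(27/16)x^5 - (135/16)x^4 - (45/2)x^3 - (135/4)x^2 - 27x - 9
image of x^7: (147/128)x^6 + (441/64)x^5 + (735/32)x^4 + (735/16)x^3 + (441/8)x^2 + (147/4)x + 21/2
each image's coordinates form column j of the matrix

the matrix is [[0, 3/2, -3, 9/2, -6, 15/2, -9, 21/2]; [0, 0, -3, 27/4, -12, 75/4, -27, 147/4]; [0, 0, 0, 27/8, -9, 75/4, -135/4, 441/8]; [0, 0, 0, 0, -3, 75/8, -45/2, 735/16]; [0, 0, 0, 0, 0, 75/32, -135/16, 735/32]; [0, 0, 0, 0, 0, 0, -27/16, 441/64]; [0, 0, 0, 0, 0, 0, 0, 147/128]] (rows listed top to bottom)


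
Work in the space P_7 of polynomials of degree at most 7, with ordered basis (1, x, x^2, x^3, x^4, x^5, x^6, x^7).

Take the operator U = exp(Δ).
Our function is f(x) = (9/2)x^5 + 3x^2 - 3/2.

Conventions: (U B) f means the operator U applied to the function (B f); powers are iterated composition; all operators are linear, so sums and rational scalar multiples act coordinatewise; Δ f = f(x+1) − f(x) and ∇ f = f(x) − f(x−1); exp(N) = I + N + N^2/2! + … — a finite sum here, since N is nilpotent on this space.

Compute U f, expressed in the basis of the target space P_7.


order-1 term: (45/2)x^4 + 45x^3 + 45x^2 + (57/2)x + 15/2
order-2 term: 45x^3 + 135x^2 + (315/2)x + 141/2
order-3 term: 45x^2 + 135x + 225/2
order-4 term: (45/2)x + 45
order-5 term: 9/2
the series for exp(Δ) f terminates at order 5
exp(Δ) f = (9/2)x^5 + (45/2)x^4 + 90x^3 + 228x^2 + (687/2)x + 477/2

the result is g(x) = (9/2)x^5 + (45/2)x^4 + 90x^3 + 228x^2 + (687/2)x + 477/2


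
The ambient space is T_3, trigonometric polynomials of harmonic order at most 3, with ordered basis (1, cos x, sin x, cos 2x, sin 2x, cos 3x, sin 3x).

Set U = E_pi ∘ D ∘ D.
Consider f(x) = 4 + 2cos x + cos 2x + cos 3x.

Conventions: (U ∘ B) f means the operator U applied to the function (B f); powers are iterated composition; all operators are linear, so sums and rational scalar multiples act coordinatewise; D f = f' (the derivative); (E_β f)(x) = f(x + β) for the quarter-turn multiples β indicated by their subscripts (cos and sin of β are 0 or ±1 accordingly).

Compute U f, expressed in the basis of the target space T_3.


D f = -2sin x - 2sin 2x - 3sin 3x
D D f = -2cos x - 4cos 2x - 9cos 3x
E_pi D D f = 2cos x - 4cos 2x + 9cos 3x

the image equals g(x) = 2cos x - 4cos 2x + 9cos 3x


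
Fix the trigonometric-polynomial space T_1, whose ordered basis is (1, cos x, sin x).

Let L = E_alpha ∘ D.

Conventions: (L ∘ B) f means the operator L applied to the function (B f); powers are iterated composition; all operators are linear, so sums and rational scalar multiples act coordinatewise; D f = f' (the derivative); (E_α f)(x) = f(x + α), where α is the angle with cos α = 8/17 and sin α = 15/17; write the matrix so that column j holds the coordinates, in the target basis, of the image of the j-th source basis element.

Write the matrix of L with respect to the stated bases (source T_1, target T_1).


image of 1: 0
image of cos x: -(15/17)cos x - (8/17)sin x
image of sin x: (8/17)cos x - (15/17)sin x
each image's coordinates form column j of the matrix

the matrix is [[0, 0, 0]; [0, -15/17, 8/17]; [0, -8/17, -15/17]] (rows listed top to bottom)


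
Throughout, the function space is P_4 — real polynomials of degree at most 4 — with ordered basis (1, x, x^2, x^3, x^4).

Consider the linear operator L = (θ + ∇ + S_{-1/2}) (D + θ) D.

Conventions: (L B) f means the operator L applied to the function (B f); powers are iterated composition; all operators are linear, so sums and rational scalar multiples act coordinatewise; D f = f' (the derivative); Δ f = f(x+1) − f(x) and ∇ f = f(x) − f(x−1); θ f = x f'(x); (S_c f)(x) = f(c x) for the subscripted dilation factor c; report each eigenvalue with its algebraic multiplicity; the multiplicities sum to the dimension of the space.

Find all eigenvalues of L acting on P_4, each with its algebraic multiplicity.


image of 1: 0
image of x: 0
image of x^2: x + 4
image of x^3: (27/2)x^2 + 15x
image of x^4: (69/2)x^3 + 63x^2 - 12x
the matrix is upper triangular; its diagonal is (0, 0, 0, 0, 0)
for a triangular matrix the eigenvalues are the diagonal entries, with algebraic multiplicity their repetition count

λ = 0 (multiplicity 5)


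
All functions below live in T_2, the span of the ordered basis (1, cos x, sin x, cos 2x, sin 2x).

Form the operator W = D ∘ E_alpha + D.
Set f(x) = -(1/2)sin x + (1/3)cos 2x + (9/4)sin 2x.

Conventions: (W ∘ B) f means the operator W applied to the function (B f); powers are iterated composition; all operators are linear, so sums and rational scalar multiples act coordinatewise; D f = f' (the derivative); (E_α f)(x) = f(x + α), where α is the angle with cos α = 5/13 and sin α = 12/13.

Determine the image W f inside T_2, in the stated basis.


g(x) = -(9/13)cos x + (6/13)sin x + (145/169)cos 2x - (1720/507)sin 2x

E_alpha f = -(6/13)cos x - (5/26)sin x + (691/507)cos 2x - (1231/676)sin 2x
D E_alpha f = -(5/26)cos x + (6/13)sin x - (1231/338)cos 2x - (1382/507)sin 2x
D f = -(1/2)cos x + (9/2)cos 2x - (2/3)sin 2x
(D ∘ E_alpha + D) f = -(9/13)cos x + (6/13)sin x + (145/169)cos 2x - (1720/507)sin 2x


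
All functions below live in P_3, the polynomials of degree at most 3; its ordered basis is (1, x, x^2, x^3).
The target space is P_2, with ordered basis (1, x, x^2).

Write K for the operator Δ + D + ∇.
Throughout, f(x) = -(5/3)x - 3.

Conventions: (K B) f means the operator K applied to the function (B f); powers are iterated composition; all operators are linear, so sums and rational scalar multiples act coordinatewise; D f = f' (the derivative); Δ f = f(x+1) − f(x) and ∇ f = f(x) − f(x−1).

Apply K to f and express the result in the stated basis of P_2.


the result is g(x) = -5

Δ f = -5/3
D f = -5/3
∇ f = -5/3
(Δ + D + ∇) f = -5


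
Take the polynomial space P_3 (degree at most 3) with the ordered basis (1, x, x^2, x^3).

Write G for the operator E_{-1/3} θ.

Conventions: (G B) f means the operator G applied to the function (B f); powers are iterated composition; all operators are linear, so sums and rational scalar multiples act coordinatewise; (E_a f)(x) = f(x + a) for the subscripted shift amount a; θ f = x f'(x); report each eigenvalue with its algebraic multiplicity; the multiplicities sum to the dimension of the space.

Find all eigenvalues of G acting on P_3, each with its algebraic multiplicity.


λ = 0 (multiplicity 1), λ = 1 (multiplicity 1), λ = 2 (multiplicity 1), λ = 3 (multiplicity 1)

image of 1: 0
image of x: x - 1/3
image of x^2: 2x^2 - (4/3)x + 2/9
image of x^3: 3x^3 - 3x^2 + x - 1/9
the matrix is upper triangular; its diagonal is (0, 1, 2, 3)
for a triangular matrix the eigenvalues are the diagonal entries, with algebraic multiplicity their repetition count


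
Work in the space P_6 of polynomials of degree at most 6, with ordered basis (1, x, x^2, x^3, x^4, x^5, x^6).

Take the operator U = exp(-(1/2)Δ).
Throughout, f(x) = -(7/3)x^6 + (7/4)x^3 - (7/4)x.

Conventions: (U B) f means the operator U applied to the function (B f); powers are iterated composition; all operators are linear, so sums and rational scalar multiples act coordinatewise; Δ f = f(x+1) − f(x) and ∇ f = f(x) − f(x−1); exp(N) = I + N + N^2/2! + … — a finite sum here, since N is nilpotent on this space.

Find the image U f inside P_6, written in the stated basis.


order-1 term: 7x^5 + (35/2)x^4 + (70/3)x^3 + (119/8)x^2 + (35/8)x + 7/6
order-2 term: -(35/4)x^4 - 35x^3 - (245/4)x^2 - (819/16)x - 805/48
order-3 term: (35/6)x^3 + (105/4)x^2 + (175/4)x + 833/32
order-4 term: -(35/16)x^2 - (35/4)x - 455/48
order-5 term: (7/16)x + 35/32
order-6 term: -7/192
the series for exp(-(1/2)Δ) f terminates at order 6
exp(-(1/2)Δ) f = -(7/3)x^6 + 7x^5 + (35/4)x^4 - (49/12)x^3 - (357/16)x^2 - (105/8)x + 385/192

the result is g(x) = -(7/3)x^6 + 7x^5 + (35/4)x^4 - (49/12)x^3 - (357/16)x^2 - (105/8)x + 385/192


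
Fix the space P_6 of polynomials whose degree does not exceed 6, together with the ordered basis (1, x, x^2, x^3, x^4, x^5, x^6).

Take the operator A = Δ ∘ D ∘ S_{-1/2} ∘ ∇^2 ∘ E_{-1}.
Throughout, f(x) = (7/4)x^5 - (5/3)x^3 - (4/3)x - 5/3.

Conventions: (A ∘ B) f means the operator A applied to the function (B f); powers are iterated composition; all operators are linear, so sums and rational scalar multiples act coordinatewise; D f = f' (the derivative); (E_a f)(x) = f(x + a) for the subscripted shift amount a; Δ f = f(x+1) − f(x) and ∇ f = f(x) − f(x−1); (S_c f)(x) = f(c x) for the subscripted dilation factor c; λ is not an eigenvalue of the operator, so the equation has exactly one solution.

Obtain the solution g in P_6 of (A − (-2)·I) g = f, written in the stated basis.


write g with unknown coordinates in the stated basis and equate coefficients in (A − (-2)·I) g = f
solving from the highest basis element down gives g = (7/8)x^5 - (5/6)x^3 + (283/48)x + 2755/96
check: A g = -(105/8)x - 945/16
so A g − (-2)·g = (7/4)x^5 - (5/3)x^3 - (4/3)x - 5/3 = f ✓

the image equals g(x) = (7/8)x^5 - (5/6)x^3 + (283/48)x + 2755/96


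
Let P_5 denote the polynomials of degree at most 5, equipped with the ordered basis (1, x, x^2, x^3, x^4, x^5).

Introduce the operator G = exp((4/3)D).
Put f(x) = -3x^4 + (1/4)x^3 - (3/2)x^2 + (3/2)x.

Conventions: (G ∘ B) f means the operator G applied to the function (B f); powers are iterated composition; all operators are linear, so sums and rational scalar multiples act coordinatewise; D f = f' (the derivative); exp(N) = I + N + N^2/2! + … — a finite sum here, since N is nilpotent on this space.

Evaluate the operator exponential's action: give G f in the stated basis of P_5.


order-1 term: -16x^3 + x^2 - 4x + 2
order-2 term: -32x^2 + (4/3)x - 8/3
order-3 term: -(256/9)x + 16/27
order-4 term: -256/27
the series for exp((4/3)D) f terminates at order 4
exp((4/3)D) f = -3x^4 - (63/4)x^3 - (65/2)x^2 - (533/18)x - 86/9

g(x) = -3x^4 - (63/4)x^3 - (65/2)x^2 - (533/18)x - 86/9


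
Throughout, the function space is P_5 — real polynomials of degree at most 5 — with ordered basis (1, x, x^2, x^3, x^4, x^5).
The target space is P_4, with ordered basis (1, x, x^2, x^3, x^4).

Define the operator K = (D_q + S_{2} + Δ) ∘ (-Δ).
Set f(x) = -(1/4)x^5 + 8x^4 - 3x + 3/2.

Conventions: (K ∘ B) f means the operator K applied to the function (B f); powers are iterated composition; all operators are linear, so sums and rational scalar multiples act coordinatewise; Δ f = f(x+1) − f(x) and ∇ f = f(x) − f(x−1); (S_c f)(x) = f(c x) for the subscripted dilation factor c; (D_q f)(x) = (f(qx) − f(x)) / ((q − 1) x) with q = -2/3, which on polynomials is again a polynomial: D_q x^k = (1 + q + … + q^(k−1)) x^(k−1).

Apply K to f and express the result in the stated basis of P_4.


the image equals g(x) = 20x^4 - (24883/108)x^3 - (5147/18)x^2 - (1507/6)x - 140

Δ f = -(5/4)x^4 + (59/2)x^3 + (91/2)x^2 + (123/4)x + 19/4
(-Δ) f = (5/4)x^4 - (59/2)x^3 - (91/2)x^2 - (123/4)x - 19/4
D_q (-Δ) f = (65/108)x^3 - (413/18)x^2 - (91/6)x - 123/4
S_{2} (-Δ) f = 20x^4 - 236x^3 - 182x^2 - (123/2)x - 19/4
Δ (-Δ) f = 5x^3 - 81x^2 - (349/2)x - 209/2
(D_q + S_{2} + Δ) (-Δ) f = 20x^4 - (24883/108)x^3 - (5147/18)x^2 - (1507/6)x - 140


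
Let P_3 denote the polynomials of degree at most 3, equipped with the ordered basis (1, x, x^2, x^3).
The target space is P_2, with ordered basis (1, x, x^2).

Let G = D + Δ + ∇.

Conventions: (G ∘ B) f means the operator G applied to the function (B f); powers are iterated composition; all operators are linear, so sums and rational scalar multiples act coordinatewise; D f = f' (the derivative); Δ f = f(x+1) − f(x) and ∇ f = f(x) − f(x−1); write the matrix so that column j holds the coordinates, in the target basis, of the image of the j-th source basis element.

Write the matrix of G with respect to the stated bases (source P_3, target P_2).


the matrix is [[0, 3, 0, 2]; [0, 0, 6, 0]; [0, 0, 0, 9]] (rows listed top to bottom)

image of 1: 0
image of x: 3
image of x^2: 6x
image of x^3: 9x^2 + 2
each image's coordinates form column j of the matrix


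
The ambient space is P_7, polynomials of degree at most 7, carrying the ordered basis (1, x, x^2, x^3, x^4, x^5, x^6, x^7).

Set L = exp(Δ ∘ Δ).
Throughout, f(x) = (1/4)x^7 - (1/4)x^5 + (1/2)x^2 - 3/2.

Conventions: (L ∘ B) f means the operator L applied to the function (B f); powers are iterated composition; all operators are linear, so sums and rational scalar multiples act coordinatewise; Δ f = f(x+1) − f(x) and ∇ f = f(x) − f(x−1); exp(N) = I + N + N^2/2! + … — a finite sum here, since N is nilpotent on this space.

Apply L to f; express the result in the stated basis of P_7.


order-1 term: (21/2)x^5 + (105/2)x^4 + (235/2)x^3 + (285/2)x^2 + 91x + 25
order-2 term: 105x^3 + 630x^2 + 1350x + 1020
order-3 term: 210x + 630
the series for exp(Δ ∘ Δ) f terminates at order 3
exp(Δ ∘ Δ) f = (1/4)x^7 + (41/4)x^5 + (105/2)x^4 + (445/2)x^3 + 773x^2 + 1651x + 3347/2

the result is g(x) = (1/4)x^7 + (41/4)x^5 + (105/2)x^4 + (445/2)x^3 + 773x^2 + 1651x + 3347/2


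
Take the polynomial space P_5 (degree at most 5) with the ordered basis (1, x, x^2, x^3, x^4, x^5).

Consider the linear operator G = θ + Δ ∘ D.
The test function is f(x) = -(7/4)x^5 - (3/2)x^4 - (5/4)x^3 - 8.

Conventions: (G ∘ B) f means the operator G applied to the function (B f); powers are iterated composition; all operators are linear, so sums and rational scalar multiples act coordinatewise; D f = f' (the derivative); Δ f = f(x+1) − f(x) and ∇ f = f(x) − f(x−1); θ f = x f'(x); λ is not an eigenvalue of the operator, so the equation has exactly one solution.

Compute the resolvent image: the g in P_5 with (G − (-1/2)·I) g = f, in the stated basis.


the result is g(x) = -(7/22)x^5 - (1/3)x^4 + (225/154)x^3 + (298/55)x^2 + (82/77)x - 4262/105

write g with unknown coordinates in the stated basis and equate coefficients in (G − (-1/2)·I) g = f
solving from the highest basis element down gives g = -(7/22)x^5 - (1/3)x^4 + (225/154)x^3 + (298/55)x^2 + (82/77)x - 4262/105
check: G g = -(35/22)x^5 - (4/3)x^4 - (305/154)x^3 - (149/55)x^2 - (41/77)x + 1291/105
so G g − (-1/2)·g = -(7/4)x^5 - (3/2)x^4 - (5/4)x^3 - 8 = f ✓


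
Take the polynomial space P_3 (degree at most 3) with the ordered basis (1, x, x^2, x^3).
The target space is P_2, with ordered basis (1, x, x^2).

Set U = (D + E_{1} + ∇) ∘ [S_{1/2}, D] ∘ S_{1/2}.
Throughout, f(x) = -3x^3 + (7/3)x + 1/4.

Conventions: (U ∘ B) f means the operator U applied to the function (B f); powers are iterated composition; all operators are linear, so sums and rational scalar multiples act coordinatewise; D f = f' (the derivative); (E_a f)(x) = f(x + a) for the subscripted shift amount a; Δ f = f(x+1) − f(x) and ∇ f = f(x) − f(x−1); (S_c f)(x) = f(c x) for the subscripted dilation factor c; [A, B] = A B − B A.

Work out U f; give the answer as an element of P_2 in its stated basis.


S_{1/2} f = -(3/8)x^3 + (7/6)x + 1/4
D S_{1/2} f = -(9/8)x^2 + 7/6
S_{1/2} D S_{1/2} f = -(9/32)x^2 + 7/6
S_{1/2} S_{1/2} f = -(3/64)x^3 + (7/12)x + 1/4
D S_{1/2} S_{1/2} f = -(9/64)x^2 + 7/12
[S_{1/2}, D] S_{1/2} f = -(9/64)x^2 + 7/12
D [S_{1/2}, D] S_{1/2} f = -(9/32)x
E_{1} [S_{1/2}, D] S_{1/2} f = -(9/64)x^2 - (9/32)x + 85/192
∇ [S_{1/2}, D] S_{1/2} f = -(9/32)x + 9/64
(D + E_{1} + ∇) [S_{1/2}, D] S_{1/2} f = -(9/64)x^2 - (27/32)x + 7/12

g(x) = -(9/64)x^2 - (27/32)x + 7/12


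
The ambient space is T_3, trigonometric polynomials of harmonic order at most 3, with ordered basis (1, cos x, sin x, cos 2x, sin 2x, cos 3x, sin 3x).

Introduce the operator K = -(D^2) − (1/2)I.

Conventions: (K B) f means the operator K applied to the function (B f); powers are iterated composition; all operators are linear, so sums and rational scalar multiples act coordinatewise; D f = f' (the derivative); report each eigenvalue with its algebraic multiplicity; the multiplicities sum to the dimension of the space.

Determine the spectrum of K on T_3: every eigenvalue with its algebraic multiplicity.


image of 1: -1/2
image of cos x: (1/2)cos x
image of sin x: (1/2)sin x
image of cos 2x: (7/2)cos 2x
image of sin 2x: (7/2)sin 2x
image of cos 3x: (17/2)cos 3x
image of sin 3x: (17/2)sin 3x
the matrix is diagonal; its diagonal is (-1/2, 1/2, 1/2, 7/2, 7/2, 17/2, 17/2)
for a triangular matrix the eigenvalues are the diagonal entries, with algebraic multiplicity their repetition count

λ = -1/2 (multiplicity 1), λ = 1/2 (multiplicity 2), λ = 7/2 (multiplicity 2), λ = 17/2 (multiplicity 2)


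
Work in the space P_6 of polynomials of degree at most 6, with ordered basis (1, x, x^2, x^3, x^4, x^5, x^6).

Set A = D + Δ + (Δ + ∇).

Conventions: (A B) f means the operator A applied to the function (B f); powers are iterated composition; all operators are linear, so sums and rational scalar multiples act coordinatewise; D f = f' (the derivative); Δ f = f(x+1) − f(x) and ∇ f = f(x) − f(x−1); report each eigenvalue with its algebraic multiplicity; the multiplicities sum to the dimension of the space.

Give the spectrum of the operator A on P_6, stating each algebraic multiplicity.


image of 1: 0
image of x: 4
image of x^2: 8x + 1
image of x^3: 12x^2 + 3x + 3
image of x^4: 16x^3 + 6x^2 + 12x + 1
image of x^5: 20x^4 + 10x^3 + 30x^2 + 5x + 3
image of x^6: 24x^5 + 15x^4 + 60x^3 + 15x^2 + 18x + 1
the matrix is upper triangular; its diagonal is (0, 0, 0, 0, 0, 0, 0)
for a triangular matrix the eigenvalues are the diagonal entries, with algebraic multiplicity their repetition count

λ = 0 (multiplicity 7)


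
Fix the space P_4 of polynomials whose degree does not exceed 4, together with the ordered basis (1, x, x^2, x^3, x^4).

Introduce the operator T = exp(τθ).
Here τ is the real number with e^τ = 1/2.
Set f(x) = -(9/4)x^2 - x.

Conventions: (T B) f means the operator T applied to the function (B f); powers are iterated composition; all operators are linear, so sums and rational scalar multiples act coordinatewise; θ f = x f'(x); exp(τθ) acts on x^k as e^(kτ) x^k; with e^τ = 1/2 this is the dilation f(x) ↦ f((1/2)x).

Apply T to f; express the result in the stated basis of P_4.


exp(τθ) x^k = e^(kτ) x^k; with e^τ = 1/2 this sends x^k to (1/2)^k x^k
x ↦ 1/2 x
x^2 ↦ 1/4 x^2
applying this coordinatewise to f: exp(τθ) f = -(9/16)x^2 - (1/2)x

the result is g(x) = -(9/16)x^2 - (1/2)x


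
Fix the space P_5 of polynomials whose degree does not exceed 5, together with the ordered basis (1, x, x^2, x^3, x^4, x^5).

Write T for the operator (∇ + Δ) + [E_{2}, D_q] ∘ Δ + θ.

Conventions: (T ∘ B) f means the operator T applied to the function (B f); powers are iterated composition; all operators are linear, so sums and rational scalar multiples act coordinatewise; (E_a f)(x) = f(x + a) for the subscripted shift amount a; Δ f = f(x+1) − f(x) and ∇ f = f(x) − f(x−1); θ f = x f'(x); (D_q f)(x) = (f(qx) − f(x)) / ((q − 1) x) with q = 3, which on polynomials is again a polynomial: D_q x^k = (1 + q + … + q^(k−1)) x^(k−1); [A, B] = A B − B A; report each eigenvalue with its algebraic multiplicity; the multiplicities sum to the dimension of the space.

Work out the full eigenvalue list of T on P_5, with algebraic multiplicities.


image of 1: 0
image of x: x + 2
image of x^2: 2x^2 + 4x
image of x^3: 3x^3 + 6x^2 + 14
image of x^4: 4x^4 + 8x^3 + 120x + 184
image of x^5: 5x^5 + 10x^4 + 700x^2 + 2200x + 1882
the matrix is upper triangular; its diagonal is (0, 1, 2, 3, 4, 5)
for a triangular matrix the eigenvalues are the diagonal entries, with algebraic multiplicity their repetition count

λ = 0 (multiplicity 1), λ = 1 (multiplicity 1), λ = 2 (multiplicity 1), λ = 3 (multiplicity 1), λ = 4 (multiplicity 1), λ = 5 (multiplicity 1)


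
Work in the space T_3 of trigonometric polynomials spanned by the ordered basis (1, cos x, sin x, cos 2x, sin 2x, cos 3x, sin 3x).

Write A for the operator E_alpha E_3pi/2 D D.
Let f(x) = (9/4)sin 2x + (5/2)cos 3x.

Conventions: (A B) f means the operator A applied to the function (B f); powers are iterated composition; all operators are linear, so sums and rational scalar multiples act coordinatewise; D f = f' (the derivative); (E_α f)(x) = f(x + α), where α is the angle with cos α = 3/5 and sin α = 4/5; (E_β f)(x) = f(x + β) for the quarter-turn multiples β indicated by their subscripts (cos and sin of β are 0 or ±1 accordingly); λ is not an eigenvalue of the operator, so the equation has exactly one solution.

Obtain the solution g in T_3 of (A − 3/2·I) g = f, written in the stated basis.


the image equals g(x) = -(864/2161)cos 2x - (1179/4322)sin 2x + (695/12291)cos 3x + (1170/4097)sin 3x

write g with unknown coordinates in the stated basis and equate coefficients in (A − 3/2·I) g = f
solving from the highest basis element down gives g = -(864/2161)cos 2x - (1179/4322)sin 2x + (695/12291)cos 3x + (1170/4097)sin 3x
check: A g = -(1296/2161)cos 2x + (3978/2161)sin 2x + (10590/4097)cos 3x + (1755/4097)sin 3x
so A g − 3/2·g = (9/4)sin 2x + (5/2)cos 3x = f ✓


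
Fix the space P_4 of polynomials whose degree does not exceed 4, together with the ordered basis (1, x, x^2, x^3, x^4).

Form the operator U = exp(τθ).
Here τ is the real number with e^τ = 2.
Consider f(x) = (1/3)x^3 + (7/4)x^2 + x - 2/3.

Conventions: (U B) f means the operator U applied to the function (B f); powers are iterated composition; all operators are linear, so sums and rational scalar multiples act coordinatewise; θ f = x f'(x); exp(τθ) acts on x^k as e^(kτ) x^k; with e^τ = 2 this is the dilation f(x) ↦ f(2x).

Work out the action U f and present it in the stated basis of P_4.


g(x) = (8/3)x^3 + 7x^2 + 2x - 2/3

exp(τθ) x^k = e^(kτ) x^k; with e^τ = 2 this sends x^k to 2^k x^k
x ↦ 2 x
x^2 ↦ 4 x^2
x^3 ↦ 8 x^3
applying this coordinatewise to f: exp(τθ) f = (8/3)x^3 + 7x^2 + 2x - 2/3


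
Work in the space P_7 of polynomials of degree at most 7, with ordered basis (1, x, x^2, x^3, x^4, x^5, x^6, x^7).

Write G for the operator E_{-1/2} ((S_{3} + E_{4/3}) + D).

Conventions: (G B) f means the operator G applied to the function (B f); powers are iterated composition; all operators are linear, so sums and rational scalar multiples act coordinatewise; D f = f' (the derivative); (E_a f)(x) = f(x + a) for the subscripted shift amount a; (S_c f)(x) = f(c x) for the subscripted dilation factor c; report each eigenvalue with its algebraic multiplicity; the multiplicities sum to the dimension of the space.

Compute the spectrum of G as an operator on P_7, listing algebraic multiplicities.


λ = 2 (multiplicity 1), λ = 4 (multiplicity 1), λ = 10 (multiplicity 1), λ = 28 (multiplicity 1), λ = 82 (multiplicity 1), λ = 244 (multiplicity 1), λ = 730 (multiplicity 1), λ = 2188 (multiplicity 1)

image of 1: 2
image of x: 4x + 1/3
image of x^2: 10x^2 - (16/3)x + 35/18
image of x^3: 28x^3 - 35x^2 + (58/3)x - 221/108
image of x^4: 82x^4 - (464/3)x^3 + (359/3)x^2 - (950/27)x + 3269/648
image of x^5: 244x^5 - (1795/3)x^4 + (5440/9)x^3 - (15685/54)x^2 + (24575/324)x - 26747/3888
image of x^6: 730x^6 - 2176x^5 + (16375/6)x^4 - (48490/27)x^3 + (147565/216)x^2 - (21449/162)x + 269159/23328
image of x^7: 2188x^7 - (22925/3)x^6 + (34426/3)x^5 - (1028335/108)x^4 + (1549835/324)x^3 - (1840601/1296)x^2 + (700525/2916)x - 2337113/139968
the matrix is upper triangular; its diagonal is (2, 4, 10, 28, 82, 244, 730, 2188)
for a triangular matrix the eigenvalues are the diagonal entries, with algebraic multiplicity their repetition count


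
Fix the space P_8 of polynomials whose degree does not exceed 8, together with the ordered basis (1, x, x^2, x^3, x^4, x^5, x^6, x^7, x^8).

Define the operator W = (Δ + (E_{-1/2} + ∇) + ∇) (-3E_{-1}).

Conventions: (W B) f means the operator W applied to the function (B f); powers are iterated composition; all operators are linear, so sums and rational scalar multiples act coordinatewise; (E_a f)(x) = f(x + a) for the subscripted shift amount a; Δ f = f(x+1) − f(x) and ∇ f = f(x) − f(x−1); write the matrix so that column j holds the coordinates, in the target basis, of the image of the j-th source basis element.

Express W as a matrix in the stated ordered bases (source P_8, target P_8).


the matrix is [[-3, -9/2, 57/4, -279/8, 1245/16, -5319/32, 22197/64, -91359/128, 372765/256]; [0, -3, -9, 171/4, -279/2, 6225/16, -15957/16, 155379/64, -91359/16]; [0, 0, -3, -27/2, 171/2, -1395/4, 18675/16, -111699/32, 155379/16]; [0, 0, 0, -3, -18, 285/2, -1395/2, 43575/16, -37233/4]; [0, 0, 0, 0, -3, -45/2, 855/4, -9765/8, 43575/8]; [0, 0, 0, 0, 0, -3, -27, 1197/4, -1953]; [0, 0, 0, 0, 0, 0, -3, -63/2, 399]; [0, 0, 0, 0, 0, 0, 0, -3, -36]; [0, 0, 0, 0, 0, 0, 0, 0, -3]] (rows listed top to bottom)

image of 1: -3
image of x: -3x - 9/2
image of x^2: -3x^2 - 9x + 57/4
image of x^3: -3x^3 - (27/2)x^2 + (171/4)x - 279/8
image of x^4: -3x^4 - 18x^3 + (171/2)x^2 - (279/2)x + 1245/16
image of x^5: -3x^5 - (45/2)x^4 + (285/2)x^3 - (1395/4)x^2 + (6225/16)x - 5319/32
image of x^6: -3x^6 - 27x^5 + (855/4)x^4 - (1395/2)x^3 + (18675/16)x^2 - (15957/16)x + 22197/64
image of x^7: -3x^7 - (63/2)x^6 + (1197/4)x^5 - (9765/8)x^4 + (43575/16)x^3 - (111699/32)x^2 + (155379/64)x - 91359/128
image of x^8: -3x^8 - 36x^7 + 399x^6 - 1953x^5 + (43575/8)x^4 - (37233/4)x^3 + (155379/16)x^2 - (91359/16)x + 372765/256
each image's coordinates form column j of the matrix


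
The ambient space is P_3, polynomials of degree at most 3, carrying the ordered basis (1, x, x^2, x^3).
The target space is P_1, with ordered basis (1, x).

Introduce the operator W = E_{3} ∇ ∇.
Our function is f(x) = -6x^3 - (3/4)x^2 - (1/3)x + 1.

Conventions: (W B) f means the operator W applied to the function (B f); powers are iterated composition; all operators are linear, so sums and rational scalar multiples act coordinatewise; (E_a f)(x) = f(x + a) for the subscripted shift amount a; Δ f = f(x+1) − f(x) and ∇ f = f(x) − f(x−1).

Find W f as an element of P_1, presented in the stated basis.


g(x) = -36x - 147/2

∇ f = -18x^2 + (33/2)x - 67/12
∇ ∇ f = -36x + 69/2
E_{3} ∇ ∇ f = -36x - 147/2


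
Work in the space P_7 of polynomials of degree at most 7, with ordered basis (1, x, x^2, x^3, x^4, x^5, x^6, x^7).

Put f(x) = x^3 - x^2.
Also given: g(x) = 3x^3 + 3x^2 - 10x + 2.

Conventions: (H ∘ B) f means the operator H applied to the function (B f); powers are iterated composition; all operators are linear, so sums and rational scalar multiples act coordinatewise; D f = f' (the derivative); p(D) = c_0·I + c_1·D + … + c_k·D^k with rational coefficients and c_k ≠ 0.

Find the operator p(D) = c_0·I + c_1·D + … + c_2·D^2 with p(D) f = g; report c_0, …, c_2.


c_0 = 3, c_1 = 2, c_2 = -1

D^0 f = x^3 - x^2
D^1 f = 3x^2 - 2x
D^2 f = 6x - 2
matching coefficients of g against c_0 f + c_1 Df + … from the top degree down determines the c_i
solution: c_0 = 3, c_1 = 2, c_2 = -1


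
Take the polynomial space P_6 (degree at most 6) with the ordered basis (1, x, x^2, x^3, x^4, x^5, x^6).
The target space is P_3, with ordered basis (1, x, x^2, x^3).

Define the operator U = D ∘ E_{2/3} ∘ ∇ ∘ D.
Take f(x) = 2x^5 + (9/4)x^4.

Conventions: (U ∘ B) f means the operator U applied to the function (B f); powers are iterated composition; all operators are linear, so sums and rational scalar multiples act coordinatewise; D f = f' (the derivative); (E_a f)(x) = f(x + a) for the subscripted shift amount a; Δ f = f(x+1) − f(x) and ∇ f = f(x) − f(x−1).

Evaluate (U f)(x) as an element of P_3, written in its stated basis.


the image equals g(x) = 120x^2 + 94x + 67/3

D f = 10x^4 + 9x^3
∇ D f = 40x^3 - 33x^2 + 13x - 1
E_{2/3} ∇ D f = 40x^3 + 47x^2 + (67/3)x + 131/27
D (E_{2/3} ∘ ∇ ∘ D) f = 120x^2 + 94x + 67/3


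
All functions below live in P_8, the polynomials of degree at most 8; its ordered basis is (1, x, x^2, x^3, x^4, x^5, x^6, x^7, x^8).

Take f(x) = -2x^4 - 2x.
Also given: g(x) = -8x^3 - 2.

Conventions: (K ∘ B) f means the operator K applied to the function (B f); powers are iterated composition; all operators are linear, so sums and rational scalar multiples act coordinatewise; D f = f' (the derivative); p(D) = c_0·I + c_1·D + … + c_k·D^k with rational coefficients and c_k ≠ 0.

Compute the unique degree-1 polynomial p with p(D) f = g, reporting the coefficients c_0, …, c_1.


p(D) = D, i.e. c_0 = 0, c_1 = 1

D^0 f = -2x^4 - 2x
D^1 f = -8x^3 - 2
matching coefficients of g against c_0 f + c_1 Df + … from the top degree down determines the c_i
solution: c_0 = 0, c_1 = 1
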